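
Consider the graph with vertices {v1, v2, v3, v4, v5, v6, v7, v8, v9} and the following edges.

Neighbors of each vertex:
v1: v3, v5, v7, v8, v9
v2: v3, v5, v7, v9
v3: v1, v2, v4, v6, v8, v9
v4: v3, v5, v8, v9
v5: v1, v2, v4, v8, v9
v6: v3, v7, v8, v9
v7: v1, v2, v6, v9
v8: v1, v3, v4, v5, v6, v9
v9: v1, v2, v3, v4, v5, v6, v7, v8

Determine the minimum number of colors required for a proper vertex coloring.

v1, v3, v8, v9 form a clique, so at least 4 colors are needed.
4 colors suffice: color 1 → {v9}; color 2 → {v3, v5, v7}; color 3 → {v2, v8}; color 4 → {v1, v4, v6}. No two adjacent vertices share a color.

4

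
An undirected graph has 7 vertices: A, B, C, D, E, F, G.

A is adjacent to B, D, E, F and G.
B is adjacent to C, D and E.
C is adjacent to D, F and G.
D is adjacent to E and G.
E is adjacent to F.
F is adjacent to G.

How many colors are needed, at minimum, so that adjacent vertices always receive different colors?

4

A, B, D, E are mutually adjacent (a clique of size 4), so at least 4 colors are needed.
4 colors suffice: A=blue, B=green, C=blue, D=red, E=yellow, F=red, G=green. No two adjacent vertices share a color.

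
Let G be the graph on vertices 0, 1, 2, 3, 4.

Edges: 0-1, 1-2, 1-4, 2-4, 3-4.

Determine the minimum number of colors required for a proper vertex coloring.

3

1, 2, 4 are pairwise adjacent, so at least 3 colors are needed.
3 colors suffice: color red → {0, 4}; color blue → {1, 3}; color green → {2}. Every edge joins two different colors.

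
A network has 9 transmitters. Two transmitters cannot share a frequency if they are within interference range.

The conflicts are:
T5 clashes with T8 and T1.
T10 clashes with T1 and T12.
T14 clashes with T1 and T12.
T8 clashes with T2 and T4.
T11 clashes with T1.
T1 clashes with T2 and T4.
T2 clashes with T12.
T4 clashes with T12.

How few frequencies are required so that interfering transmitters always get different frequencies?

T10 and T1 conflict, so at least 2 frequencies are needed.
Using 2 frequencies: T5=2, T10=2, T14=2, T8=1, T11=2, T1=1, T2=2, T4=2, T12=1. Each listed conflict is separated.

2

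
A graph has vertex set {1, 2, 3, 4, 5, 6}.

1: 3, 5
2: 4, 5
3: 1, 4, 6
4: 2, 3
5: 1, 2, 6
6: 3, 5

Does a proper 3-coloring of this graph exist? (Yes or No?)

Yes

The chromatic number is 3. The cycle 5-1-3-4-2-5 has odd length 5, so it cannot be 2-colored; at least 3 colors are needed.
One proper 3-coloring: 1=blue, 2=blue, 3=red, 4=green, 5=red, 6=blue.
That is already a proper 3-coloring.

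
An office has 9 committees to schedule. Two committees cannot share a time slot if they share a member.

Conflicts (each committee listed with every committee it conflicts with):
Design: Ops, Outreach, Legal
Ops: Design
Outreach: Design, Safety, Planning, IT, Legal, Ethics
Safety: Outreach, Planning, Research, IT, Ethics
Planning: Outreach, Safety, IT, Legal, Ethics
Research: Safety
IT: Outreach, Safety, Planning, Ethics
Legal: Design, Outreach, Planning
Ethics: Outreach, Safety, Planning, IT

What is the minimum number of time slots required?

Outreach, Safety, Planning, IT, Ethics pairwise conflict, so at least 5 time slots are needed.
5 time slots suffice: time slot 1 → {Ops, Outreach, Research}; time slot 2 → {Design, Planning}; time slot 3 → {Safety, Legal}; time slot 4 → {IT}; time slot 5 → {Ethics}. Every pair that conflicts lands in different time slots.

5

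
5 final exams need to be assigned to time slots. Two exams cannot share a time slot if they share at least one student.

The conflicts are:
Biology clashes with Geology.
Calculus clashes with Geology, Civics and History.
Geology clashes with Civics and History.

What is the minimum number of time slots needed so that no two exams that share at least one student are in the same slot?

3

Calculus, Geology, Civics are mutually in conflict, so at least 3 time slots are needed.
Using 3 time slots: Biology=2, Calculus=2, Geology=1, Civics=3, History=3. No two conflicting exams share a time slot.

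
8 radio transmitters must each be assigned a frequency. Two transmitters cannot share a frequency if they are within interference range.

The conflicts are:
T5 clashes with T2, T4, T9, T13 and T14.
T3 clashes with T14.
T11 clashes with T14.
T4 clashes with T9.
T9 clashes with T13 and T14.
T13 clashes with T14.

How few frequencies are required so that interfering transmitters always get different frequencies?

T5, T9, T13, T14 pairwise conflict, so at least 4 frequencies are needed.
A valid assignment using 4 frequencies: T5=2, T3=2, T2=1, T11=2, T4=1, T9=3, T13=4, T14=1. Every pair that conflicts lands in different frequencies.

4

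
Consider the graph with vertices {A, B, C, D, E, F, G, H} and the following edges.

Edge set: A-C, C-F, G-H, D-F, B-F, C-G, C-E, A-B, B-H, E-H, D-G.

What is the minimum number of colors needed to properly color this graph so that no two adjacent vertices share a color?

3

The cycle H-E-C-A-B-H has odd length 5, so it cannot be 2-colored; at least 3 colors are needed.
A valid assignment using 3 colors: A=3, B=2, C=1, D=1, E=2, F=3, G=2, H=1. No two adjacent vertices share a color.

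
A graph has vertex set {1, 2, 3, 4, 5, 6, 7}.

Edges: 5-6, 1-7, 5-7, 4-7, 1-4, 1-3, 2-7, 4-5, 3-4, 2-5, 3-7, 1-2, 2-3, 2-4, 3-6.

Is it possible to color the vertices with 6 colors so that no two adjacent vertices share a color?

The chromatic number is 5. 1, 2, 3, 4, 7 are mutually adjacent (a clique of size 5), so at least 5 colors are needed.
5 colors suffice: color red → {3, 5}; color blue → {2, 6}; color green → {4}; color yellow → {7}; color purple → {1}.
Since 6 ≥ 5, a proper 6-coloring certainly exists.

Yes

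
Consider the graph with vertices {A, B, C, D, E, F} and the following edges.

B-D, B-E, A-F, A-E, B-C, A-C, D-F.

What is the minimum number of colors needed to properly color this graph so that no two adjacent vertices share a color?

3

The cycle F-A-E-B-D-F has odd length 5, so it cannot be 2-colored; at least 3 colors are needed.
One proper 3-coloring: A=red, B=red, C=blue, D=green, E=blue, F=blue. No two adjacent vertices share a color.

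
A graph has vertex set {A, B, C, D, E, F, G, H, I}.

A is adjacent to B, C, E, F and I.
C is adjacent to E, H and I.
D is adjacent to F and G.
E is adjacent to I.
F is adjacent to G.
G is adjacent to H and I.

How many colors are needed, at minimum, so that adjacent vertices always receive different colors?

4

A, C, E, I are pairwise adjacent (a clique of size 4), so at least 4 colors are needed.
4 colors suffice: color red → {A, G}; color blue → {B, C, F}; color green → {D, H, I}; color yellow → {E}. Each edge has distinct colors on its endpoints.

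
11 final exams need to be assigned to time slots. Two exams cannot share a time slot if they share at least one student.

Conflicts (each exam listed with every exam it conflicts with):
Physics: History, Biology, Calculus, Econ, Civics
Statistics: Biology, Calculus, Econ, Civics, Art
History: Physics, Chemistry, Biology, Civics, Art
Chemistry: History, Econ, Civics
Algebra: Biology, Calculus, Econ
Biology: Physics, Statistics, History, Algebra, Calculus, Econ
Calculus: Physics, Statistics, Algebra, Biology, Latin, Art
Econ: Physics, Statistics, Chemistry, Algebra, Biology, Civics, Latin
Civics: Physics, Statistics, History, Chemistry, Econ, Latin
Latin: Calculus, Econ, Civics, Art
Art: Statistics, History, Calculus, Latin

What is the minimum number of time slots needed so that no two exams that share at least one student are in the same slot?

Statistics, Econ, Civics all conflict with each other, so at least 3 time slots are needed.
3 time slots suffice: time slot 1 → {History, Calculus, Econ}; time slot 2 → {Biology, Civics, Art}; time slot 3 → {Physics, Statistics, Chemistry, Algebra, Latin}. Every pair that conflicts lands in different time slots.

3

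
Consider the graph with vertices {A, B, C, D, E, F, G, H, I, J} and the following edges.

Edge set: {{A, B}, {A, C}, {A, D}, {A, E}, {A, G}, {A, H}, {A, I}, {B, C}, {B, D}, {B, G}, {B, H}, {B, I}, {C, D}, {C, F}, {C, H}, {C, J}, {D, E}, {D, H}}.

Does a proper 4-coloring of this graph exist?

No

A, B, C, D, H form a clique, so at least 5 colors are needed.
So 4 colors are not enough.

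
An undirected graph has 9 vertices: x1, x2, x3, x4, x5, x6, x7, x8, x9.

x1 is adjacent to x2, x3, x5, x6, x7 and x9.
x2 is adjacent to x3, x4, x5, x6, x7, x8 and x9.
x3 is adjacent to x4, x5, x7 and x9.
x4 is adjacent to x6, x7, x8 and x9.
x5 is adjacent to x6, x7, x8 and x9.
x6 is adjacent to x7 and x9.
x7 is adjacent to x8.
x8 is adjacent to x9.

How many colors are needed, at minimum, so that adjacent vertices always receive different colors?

5

x1, x2, x3, x5, x7 are pairwise adjacent (a clique of size 5), so at least 5 colors are needed.
5 colors suffice: color 1 → {x2}; color 2 → {x4, x5}; color 3 → {x7, x9}; color 4 → {x3, x6, x8}; color 5 → {x1}. Every edge joins two different colors.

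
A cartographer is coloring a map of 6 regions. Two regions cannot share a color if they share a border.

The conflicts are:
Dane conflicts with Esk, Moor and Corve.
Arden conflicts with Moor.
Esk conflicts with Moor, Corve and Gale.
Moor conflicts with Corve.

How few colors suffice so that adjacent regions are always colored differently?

4

Dane, Esk, Moor, Corve pairwise conflict, so at least 4 colors are needed.
4 colors suffice: Dane=4, Arden=1, Esk=1, Moor=2, Corve=3, Gale=2. No two conflicting regions share a color.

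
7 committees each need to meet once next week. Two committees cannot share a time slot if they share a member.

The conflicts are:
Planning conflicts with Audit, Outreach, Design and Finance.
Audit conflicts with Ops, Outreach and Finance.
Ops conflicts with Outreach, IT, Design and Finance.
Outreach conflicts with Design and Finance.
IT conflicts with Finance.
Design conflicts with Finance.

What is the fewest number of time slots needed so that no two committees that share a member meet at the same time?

Planning, Audit, Outreach, Finance pairwise conflict, so at least 4 time slots are needed.
4 time slots suffice: time slot 1 → {Finance}; time slot 2 → {Planning, Ops}; time slot 3 → {Outreach, IT}; time slot 4 → {Audit, Design}. Each listed conflict is separated.

4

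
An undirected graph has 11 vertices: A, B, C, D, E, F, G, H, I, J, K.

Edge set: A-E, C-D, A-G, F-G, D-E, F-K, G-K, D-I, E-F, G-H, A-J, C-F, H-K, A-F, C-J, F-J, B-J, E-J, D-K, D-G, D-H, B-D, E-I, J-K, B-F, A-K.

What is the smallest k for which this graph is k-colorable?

4

D, G, H, K form a clique, so at least 4 colors are needed.
A valid assignment using 4 colors: A=yellow, B=blue, C=blue, D=red, E=blue, F=red, G=green, H=yellow, I=green, J=green, K=blue. Every edge joins two different colors.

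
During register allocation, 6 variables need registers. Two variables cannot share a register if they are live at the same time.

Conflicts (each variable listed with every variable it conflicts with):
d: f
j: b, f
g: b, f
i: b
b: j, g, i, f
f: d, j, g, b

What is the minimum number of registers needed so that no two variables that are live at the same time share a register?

3

j, b, f pairwise conflict, so at least 3 registers are needed.
3 registers suffice: register 1 → {i, f}; register 2 → {d, b}; register 3 → {j, g}. Each listed conflict is separated.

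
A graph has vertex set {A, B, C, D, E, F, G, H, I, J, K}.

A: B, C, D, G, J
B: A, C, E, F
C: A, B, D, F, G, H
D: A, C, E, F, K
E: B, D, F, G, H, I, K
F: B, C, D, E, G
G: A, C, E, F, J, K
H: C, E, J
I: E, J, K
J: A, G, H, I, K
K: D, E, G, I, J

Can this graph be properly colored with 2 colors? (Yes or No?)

E, I, K are mutually adjacent, so at least 3 colors are needed.
So 2 colors are not enough.

No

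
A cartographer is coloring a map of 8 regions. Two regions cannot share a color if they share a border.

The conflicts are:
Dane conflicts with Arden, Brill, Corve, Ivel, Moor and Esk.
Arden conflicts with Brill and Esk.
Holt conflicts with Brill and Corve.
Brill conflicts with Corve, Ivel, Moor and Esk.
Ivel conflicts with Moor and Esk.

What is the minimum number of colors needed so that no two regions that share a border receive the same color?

Dane, Brill, Ivel, Esk all conflict with each other, so at least 4 colors are needed.
4 colors suffice: Dane=2, Arden=4, Holt=2, Brill=1, Corve=3, Ivel=4, Moor=3, Esk=3. Each listed conflict is separated.

4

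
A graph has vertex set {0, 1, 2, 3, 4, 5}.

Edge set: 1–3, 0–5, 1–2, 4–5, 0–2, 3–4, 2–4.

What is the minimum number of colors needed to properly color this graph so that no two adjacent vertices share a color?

0 and 2 are adjacent, so at least 2 colors are needed.
2 colors suffice: color a → {0, 1, 4}; color b → {2, 3, 5}. Each edge has distinct colors on its endpoints.

2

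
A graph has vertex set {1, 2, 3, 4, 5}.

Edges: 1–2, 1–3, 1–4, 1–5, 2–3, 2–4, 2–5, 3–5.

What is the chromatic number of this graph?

4

1, 2, 3, 5 are mutually adjacent (a clique of size 4), so at least 4 colors are needed.
4 colors suffice: color red → {2}; color blue → {1}; color green → {3, 4}; color yellow → {5}. Every edge joins two different colors.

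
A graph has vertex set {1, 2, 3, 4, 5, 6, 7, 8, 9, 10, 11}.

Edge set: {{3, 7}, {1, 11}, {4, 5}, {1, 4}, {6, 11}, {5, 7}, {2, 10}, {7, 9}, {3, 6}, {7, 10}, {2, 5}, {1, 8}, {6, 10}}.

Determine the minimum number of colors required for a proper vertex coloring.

The cycle 10-2-5-4-1-11-6-10 has odd length 7, so it cannot be 2-colored; at least 3 colors are needed.
3 colors suffice: 1=a, 2=a, 3=b, 4=c, 5=b, 6=a, 7=a, 8=b, 9=b, 10=b, 11=b. Every edge joins two different colors.

3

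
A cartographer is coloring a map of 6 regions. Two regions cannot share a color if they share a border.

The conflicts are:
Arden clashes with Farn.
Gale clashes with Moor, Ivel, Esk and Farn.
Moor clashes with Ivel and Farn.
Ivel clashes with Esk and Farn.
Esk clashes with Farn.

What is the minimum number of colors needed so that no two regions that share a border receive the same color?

Gale, Ivel, Esk, Farn pairwise conflict, so at least 4 colors are needed.
4 colors suffice: color 1 → {Farn}; color 2 → {Arden, Ivel}; color 3 → {Gale}; color 4 → {Moor, Esk}. Each listed conflict is separated.

4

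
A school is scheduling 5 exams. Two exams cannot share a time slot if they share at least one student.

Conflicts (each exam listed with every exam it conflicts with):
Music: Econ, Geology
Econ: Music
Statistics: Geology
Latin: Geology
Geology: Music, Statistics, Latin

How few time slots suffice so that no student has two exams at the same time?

Music and Econ conflict, so at least 2 time slots are needed.
A valid assignment using 2 time slots: Music=2, Econ=1, Statistics=2, Latin=2, Geology=1. Every pair that conflicts lands in different time slots.

2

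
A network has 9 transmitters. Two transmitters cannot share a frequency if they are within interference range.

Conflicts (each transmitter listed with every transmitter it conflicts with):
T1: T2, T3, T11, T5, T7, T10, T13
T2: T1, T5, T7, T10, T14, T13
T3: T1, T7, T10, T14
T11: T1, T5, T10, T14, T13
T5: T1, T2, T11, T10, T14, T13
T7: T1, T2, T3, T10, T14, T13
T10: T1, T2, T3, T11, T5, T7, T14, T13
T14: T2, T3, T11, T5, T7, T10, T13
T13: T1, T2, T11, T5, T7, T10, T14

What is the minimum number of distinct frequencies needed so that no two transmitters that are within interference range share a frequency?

T1, T11, T5, T10, T13 all conflict with each other, so at least 5 frequencies are needed.
5 frequencies suffice: frequency 1 → {T10}; frequency 2 → {T1, T14}; frequency 3 → {T3, T13}; frequency 4 → {T2, T11}; frequency 5 → {T5, T7}. No two conflicting transmitters share a frequency.

5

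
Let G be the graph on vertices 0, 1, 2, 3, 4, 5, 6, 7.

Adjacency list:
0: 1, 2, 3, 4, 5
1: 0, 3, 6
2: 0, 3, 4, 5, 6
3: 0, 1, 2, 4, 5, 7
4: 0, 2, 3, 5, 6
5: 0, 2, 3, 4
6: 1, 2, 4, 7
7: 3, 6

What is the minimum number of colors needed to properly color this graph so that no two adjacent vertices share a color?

5

0, 2, 3, 4, 5 are pairwise adjacent (a clique of size 5), so at least 5 colors are needed.
One proper 5-coloring: 0=b, 1=c, 2=c, 3=a, 4=d, 5=e, 6=a, 7=b. No two adjacent vertices share a color.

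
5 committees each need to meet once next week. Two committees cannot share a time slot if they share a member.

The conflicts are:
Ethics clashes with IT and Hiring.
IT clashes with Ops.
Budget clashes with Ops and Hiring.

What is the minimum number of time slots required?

3

The cycle Hiring-Ethics-IT-Ops-Budget-Hiring has odd length 5, so it cannot be 2-colored; at least 3 time slots are needed.
3 time slots suffice: time slot 1 → {IT, Budget}; time slot 2 → {Ethics, Ops}; time slot 3 → {Hiring}. Each listed conflict is separated.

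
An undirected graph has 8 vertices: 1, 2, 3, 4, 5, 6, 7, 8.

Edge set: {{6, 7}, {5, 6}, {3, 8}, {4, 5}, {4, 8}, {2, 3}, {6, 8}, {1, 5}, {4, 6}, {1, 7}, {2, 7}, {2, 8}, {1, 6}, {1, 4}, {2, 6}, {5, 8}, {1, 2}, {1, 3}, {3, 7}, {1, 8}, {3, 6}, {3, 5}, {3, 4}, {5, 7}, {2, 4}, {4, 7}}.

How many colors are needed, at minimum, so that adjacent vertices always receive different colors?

1, 2, 3, 4, 6, 7 are mutually adjacent (a clique of size 6), so at least 6 colors are needed.
6 colors suffice: 1=d, 2=e, 3=a, 4=c, 5=e, 6=b, 7=f, 8=f. No two adjacent vertices share a color.

6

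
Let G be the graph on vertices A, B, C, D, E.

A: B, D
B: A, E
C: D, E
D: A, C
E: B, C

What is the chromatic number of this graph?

3

The cycle B-E-C-D-A-B has odd length 5, so it cannot be 2-colored; at least 3 colors are needed.
3 colors suffice: A=1, B=2, C=1, D=2, E=3. No two adjacent vertices share a color.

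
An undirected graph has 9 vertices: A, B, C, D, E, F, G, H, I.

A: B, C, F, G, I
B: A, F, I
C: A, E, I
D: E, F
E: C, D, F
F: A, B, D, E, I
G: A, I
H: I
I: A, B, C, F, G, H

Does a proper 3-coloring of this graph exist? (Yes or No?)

A, B, F, I are mutually adjacent (a clique of size 4), so at least 4 colors are needed.
So 3 colors are not enough.

No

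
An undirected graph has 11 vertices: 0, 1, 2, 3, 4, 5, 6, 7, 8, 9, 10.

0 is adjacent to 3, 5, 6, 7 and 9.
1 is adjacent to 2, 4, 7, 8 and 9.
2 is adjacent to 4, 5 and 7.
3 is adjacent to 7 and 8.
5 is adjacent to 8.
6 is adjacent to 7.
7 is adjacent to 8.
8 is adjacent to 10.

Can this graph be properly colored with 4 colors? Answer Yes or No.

The chromatic number is 3. 1, 2, 4 are mutually adjacent, so at least 3 colors are needed.
A valid assignment using 3 colors: 0=blue, 1=green, 2=blue, 3=green, 4=red, 5=red, 6=green, 7=red, 8=blue, 9=red, 10=red.
Since 4 ≥ 3, a proper 4-coloring certainly exists.

Yes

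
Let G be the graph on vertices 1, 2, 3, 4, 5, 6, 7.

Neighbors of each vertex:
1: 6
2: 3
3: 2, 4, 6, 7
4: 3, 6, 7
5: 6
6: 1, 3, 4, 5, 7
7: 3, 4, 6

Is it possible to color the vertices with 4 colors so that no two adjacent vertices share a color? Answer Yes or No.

Yes

The chromatic number is 4. 3, 4, 6, 7 are mutually adjacent (a clique of size 4), so at least 4 colors are needed.
A valid assignment using 4 colors: 1=b, 2=a, 3=b, 4=c, 5=b, 6=a, 7=d.
That is already a proper 4-coloring.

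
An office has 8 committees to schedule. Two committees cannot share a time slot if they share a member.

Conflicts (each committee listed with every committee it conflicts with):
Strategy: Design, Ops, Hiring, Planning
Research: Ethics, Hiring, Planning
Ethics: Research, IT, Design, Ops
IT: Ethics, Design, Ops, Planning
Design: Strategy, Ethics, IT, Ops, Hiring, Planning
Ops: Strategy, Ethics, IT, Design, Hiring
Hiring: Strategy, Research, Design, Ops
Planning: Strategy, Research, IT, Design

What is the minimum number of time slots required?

Ethics, IT, Design, Ops are mutually in conflict, so at least 4 time slots are needed.
Using 4 time slots: Strategy=3, Research=1, Ethics=3, IT=4, Design=1, Ops=2, Hiring=4, Planning=2. No two conflicting committees share a time slot.

4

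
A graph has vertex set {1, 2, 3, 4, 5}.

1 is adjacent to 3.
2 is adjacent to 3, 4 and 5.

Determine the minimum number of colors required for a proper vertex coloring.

1 and 3 are adjacent, so at least 2 colors are needed.
2 colors suffice: color a → {1, 2}; color b → {3, 4, 5}. Every edge joins two different colors.

2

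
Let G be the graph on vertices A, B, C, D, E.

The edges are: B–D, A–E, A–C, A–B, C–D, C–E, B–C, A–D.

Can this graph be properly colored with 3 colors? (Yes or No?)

A, B, C, D are pairwise adjacent (a clique of size 4), so at least 4 colors are needed.
So 3 colors are not enough.

No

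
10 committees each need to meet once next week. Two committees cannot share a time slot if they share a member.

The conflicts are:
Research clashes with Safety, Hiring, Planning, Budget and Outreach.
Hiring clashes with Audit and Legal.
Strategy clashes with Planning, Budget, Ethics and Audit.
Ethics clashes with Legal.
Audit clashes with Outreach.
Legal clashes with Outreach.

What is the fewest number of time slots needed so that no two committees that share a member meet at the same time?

The cycle Strategy-Planning-Research-Outreach-Audit-Strategy has odd length 5, so it cannot be 2-colored; at least 3 time slots are needed.
Using 3 time slots: Research=1, Safety=2, Hiring=2, Strategy=1, Planning=2, Budget=2, Ethics=2, Audit=3, Legal=1, Outreach=2. No two conflicting committees share a time slot.

3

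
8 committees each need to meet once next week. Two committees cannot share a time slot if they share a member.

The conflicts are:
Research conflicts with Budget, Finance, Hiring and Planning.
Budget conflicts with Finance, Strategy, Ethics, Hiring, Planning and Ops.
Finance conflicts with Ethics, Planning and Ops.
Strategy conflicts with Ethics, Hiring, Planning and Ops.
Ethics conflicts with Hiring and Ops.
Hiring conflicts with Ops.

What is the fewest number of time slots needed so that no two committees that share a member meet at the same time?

Budget, Strategy, Ethics, Hiring, Ops all conflict with each other, so at least 5 time slots are needed.
A valid assignment using 5 time slots: Research=3, Budget=1, Finance=2, Strategy=3, Ethics=5, Hiring=2, Planning=4, Ops=4. Each listed conflict is separated.

5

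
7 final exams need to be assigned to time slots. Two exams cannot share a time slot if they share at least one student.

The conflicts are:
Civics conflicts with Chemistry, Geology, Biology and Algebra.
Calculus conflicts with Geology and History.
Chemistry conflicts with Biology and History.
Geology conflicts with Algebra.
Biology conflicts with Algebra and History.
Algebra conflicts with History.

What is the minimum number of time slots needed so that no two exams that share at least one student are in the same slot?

Chemistry, Biology, History are mutually in conflict, so at least 3 time slots are needed.
3 time slots suffice: time slot 1 → {Geology, Biology}; time slot 2 → {Civics, History}; time slot 3 → {Calculus, Chemistry, Algebra}. Each listed conflict is separated.

3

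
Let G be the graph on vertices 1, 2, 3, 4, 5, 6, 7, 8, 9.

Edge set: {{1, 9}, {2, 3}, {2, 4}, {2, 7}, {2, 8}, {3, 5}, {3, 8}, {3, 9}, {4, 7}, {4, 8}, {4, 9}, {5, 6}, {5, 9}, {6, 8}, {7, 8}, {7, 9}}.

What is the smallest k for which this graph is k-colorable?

2, 4, 7, 8 are mutually adjacent (a clique of size 4), so at least 4 colors are needed.
One proper 4-coloring: 1=b, 2=b, 3=c, 4=c, 5=b, 6=c, 7=d, 8=a, 9=a. Every edge joins two different colors.

4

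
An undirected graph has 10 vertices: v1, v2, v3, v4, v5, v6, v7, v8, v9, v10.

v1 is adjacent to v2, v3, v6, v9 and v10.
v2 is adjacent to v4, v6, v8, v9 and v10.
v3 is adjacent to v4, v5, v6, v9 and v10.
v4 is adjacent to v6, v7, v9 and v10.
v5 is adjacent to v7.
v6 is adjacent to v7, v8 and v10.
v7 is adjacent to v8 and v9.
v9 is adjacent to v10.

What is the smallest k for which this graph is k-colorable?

4

v1, v3, v6, v10 form a clique, so at least 4 colors are needed.
4 colors suffice: color red → {v5, v6, v9}; color blue → {v7, v10}; color green → {v2, v3}; color yellow → {v1, v4, v8}. Every edge joins two different colors.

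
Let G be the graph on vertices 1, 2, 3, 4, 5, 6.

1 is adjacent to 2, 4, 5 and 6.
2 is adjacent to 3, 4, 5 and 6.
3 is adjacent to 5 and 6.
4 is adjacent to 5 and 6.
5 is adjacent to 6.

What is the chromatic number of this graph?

5

1, 2, 4, 5, 6 are mutually adjacent (a clique of size 5), so at least 5 colors are needed.
One proper 5-coloring: 1=d, 2=c, 3=d, 4=e, 5=b, 6=a. Each edge has distinct colors on its endpoints.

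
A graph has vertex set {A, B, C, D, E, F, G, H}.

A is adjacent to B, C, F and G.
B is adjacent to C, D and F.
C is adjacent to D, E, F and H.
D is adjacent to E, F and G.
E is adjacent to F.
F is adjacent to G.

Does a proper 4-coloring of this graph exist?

Yes

The chromatic number is 4. A, B, C, F form a clique, so at least 4 colors are needed.
4 colors suffice: color 1 → {F, H}; color 2 → {C, G}; color 3 → {A, D}; color 4 → {B, E}.
That is already a proper 4-coloring.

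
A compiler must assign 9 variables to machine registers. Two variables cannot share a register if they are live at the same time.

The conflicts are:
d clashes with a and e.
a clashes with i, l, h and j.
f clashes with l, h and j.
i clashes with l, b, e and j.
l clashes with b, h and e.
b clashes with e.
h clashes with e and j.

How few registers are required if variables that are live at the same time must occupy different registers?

i, l, b, e are mutually in conflict, so at least 4 registers are needed.
4 registers suffice: register 1 → {d, l, j}; register 2 → {i, h}; register 3 → {a, f, e}; register 4 → {b}. Each listed conflict is separated.

4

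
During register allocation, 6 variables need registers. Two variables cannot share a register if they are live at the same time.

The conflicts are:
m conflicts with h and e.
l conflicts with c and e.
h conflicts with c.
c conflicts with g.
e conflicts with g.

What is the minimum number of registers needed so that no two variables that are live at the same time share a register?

The cycle l-e-m-h-c-l has odd length 5, so it cannot be 2-colored; at least 3 registers are needed.
3 registers suffice: register 1 → {c, e}; register 2 → {m, l, g}; register 3 → {h}. Every pair that conflicts lands in different registers.

3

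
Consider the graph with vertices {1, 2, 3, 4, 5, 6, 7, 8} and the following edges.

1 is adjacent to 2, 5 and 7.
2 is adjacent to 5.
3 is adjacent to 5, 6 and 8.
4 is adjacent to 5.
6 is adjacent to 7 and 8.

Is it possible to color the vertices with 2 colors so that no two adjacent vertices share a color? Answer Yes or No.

3, 6, 8 are pairwise adjacent, so at least 3 colors are needed.
So 2 colors are not enough.

No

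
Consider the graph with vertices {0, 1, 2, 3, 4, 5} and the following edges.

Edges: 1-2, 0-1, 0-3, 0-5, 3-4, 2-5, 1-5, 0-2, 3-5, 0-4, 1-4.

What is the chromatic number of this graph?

0, 1, 2, 5 form a clique, so at least 4 colors are needed.
4 colors suffice: color a → {0}; color b → {4, 5}; color c → {1, 3}; color d → {2}. Each edge has distinct colors on its endpoints.

4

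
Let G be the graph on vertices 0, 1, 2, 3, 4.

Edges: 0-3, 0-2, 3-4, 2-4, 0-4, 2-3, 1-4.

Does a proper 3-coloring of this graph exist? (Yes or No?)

0, 2, 3, 4 are mutually adjacent (a clique of size 4), so at least 4 colors are needed.
So 3 colors are not enough.

No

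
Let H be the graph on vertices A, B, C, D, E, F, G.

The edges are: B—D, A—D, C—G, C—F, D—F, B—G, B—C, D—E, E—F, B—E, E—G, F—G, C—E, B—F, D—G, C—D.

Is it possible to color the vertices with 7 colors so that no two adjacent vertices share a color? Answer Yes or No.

The chromatic number is 6. B, C, D, E, F, G are mutually adjacent (a clique of size 6), so at least 6 colors are needed.
One proper 6-coloring: A=2, B=5, C=6, D=1, E=2, F=4, G=3.
Since 7 ≥ 6, a proper 7-coloring certainly exists.

Yes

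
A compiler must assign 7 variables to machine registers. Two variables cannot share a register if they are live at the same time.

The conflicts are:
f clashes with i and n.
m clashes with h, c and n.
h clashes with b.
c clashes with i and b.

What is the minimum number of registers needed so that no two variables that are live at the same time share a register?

The cycle i-f-n-m-c-i has odd length 5, so it cannot be 2-colored; at least 3 registers are needed.
Using 3 registers: f=1, m=1, h=2, c=2, i=3, n=2, b=1. Every pair that conflicts lands in different registers.

3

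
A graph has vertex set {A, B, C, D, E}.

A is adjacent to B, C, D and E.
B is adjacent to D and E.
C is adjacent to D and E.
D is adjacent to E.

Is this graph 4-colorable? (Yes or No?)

Yes

The chromatic number is 4. A, B, D, E form a clique, so at least 4 colors are needed.
4 colors suffice: color 1 → {A}; color 2 → {E}; color 3 → {D}; color 4 → {B, C}.
That is already a proper 4-coloring.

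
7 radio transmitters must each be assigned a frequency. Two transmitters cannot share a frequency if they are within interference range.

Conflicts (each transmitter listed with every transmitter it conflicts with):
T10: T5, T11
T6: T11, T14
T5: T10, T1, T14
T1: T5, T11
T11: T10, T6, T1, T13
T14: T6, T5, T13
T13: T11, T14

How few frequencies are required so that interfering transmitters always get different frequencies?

The cycle T5-T14-T13-T11-T10-T5 has odd length 5, so it cannot be 2-colored; at least 3 frequencies are needed.
3 frequencies suffice: T10=3, T6=2, T5=2, T1=3, T11=1, T14=1, T13=2. Each listed conflict is separated.

3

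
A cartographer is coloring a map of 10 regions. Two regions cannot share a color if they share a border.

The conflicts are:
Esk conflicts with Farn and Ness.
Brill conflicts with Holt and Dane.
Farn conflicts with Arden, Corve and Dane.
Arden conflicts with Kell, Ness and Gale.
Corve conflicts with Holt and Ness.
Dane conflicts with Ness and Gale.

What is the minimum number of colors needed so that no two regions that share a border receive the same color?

The cycle Holt-Corve-Ness-Dane-Brill-Holt has odd length 5, so it cannot be 2-colored; at least 3 colors are needed.
3 colors suffice: color 1 → {Farn, Holt, Kell, Ness, Gale}; color 2 → {Esk, Arden, Corve, Dane}; color 3 → {Brill}. No two conflicting regions share a color.

3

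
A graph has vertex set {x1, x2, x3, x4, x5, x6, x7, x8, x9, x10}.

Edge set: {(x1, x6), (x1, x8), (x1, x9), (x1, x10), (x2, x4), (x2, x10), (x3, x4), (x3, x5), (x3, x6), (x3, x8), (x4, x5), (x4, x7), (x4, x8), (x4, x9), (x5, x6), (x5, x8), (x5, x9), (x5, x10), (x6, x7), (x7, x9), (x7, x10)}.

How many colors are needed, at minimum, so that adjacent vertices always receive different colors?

x3, x4, x5, x8 form a clique, so at least 4 colors are needed.
4 colors suffice: color 1 → {x4, x6, x10}; color 2 → {x1, x2, x5, x7}; color 3 → {x3, x9}; color 4 → {x8}. Every edge joins two different colors.

4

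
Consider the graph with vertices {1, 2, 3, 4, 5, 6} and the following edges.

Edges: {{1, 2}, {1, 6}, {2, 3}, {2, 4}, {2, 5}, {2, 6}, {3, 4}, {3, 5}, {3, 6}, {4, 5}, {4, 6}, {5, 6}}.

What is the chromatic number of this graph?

2, 3, 4, 5, 6 form a clique, so at least 5 colors are needed.
One proper 5-coloring: 1=green, 2=red, 3=green, 4=purple, 5=yellow, 6=blue. Every edge joins two different colors.

5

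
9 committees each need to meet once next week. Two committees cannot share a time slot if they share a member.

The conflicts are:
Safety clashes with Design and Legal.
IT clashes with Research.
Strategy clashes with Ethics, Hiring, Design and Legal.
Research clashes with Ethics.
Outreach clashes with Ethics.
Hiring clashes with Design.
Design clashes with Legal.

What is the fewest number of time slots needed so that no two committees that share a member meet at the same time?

3

Strategy, Hiring, Design are mutually in conflict, so at least 3 time slots are needed.
3 time slots suffice: time slot 1 → {Safety, Strategy, Research, Outreach}; time slot 2 → {IT, Ethics, Design}; time slot 3 → {Hiring, Legal}. Every pair that conflicts lands in different time slots.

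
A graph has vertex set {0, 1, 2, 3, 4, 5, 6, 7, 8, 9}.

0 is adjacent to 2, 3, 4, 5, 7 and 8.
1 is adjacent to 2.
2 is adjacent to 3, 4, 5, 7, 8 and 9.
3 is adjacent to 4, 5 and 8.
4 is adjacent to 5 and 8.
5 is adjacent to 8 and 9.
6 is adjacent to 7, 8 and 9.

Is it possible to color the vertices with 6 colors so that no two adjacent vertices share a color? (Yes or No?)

Yes

The chromatic number is 6. 0, 2, 3, 4, 5, 8 are pairwise adjacent (a clique of size 6), so at least 6 colors are needed.
One proper 6-coloring: 0=c, 1=b, 2=a, 3=f, 4=e, 5=b, 6=a, 7=b, 8=d, 9=c.
That is already a proper 6-coloring.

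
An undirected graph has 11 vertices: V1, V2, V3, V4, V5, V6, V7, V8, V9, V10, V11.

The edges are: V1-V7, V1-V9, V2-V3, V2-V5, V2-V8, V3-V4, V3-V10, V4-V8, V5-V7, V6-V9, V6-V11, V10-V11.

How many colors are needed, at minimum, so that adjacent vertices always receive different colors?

The cycle V6-V9-V1-V7-V5-V2-V3-V10-V11-V6 has odd length 9, so it cannot be 2-colored; at least 3 colors are needed.
3 colors suffice: color red → {V2, V4, V7, V9, V11}; color blue → {V1, V3, V5, V6, V8}; color green → {V10}. Every edge joins two different colors.

3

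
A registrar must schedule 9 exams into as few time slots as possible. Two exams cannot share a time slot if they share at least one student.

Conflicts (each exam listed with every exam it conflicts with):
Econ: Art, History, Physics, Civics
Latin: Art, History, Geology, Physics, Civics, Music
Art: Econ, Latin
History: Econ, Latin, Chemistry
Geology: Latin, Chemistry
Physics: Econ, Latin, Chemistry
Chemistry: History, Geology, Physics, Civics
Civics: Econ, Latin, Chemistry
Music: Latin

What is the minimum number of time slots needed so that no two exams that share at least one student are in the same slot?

2

Latin and Music conflict, so at least 2 time slots are needed.
Using 2 time slots: Econ=1, Latin=1, Art=2, History=2, Geology=2, Physics=2, Chemistry=1, Civics=2, Music=2. Every pair that conflicts lands in different time slots.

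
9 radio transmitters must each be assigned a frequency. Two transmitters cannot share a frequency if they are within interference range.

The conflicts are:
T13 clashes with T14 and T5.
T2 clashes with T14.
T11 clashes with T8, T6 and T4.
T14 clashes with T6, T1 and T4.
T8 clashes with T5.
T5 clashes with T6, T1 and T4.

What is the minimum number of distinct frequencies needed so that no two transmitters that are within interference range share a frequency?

2

T8 and T5 conflict, so at least 2 frequencies are needed.
2 frequencies suffice: T13=2, T2=2, T11=1, T14=1, T8=2, T5=1, T6=2, T1=2, T4=2. Every pair that conflicts lands in different frequencies.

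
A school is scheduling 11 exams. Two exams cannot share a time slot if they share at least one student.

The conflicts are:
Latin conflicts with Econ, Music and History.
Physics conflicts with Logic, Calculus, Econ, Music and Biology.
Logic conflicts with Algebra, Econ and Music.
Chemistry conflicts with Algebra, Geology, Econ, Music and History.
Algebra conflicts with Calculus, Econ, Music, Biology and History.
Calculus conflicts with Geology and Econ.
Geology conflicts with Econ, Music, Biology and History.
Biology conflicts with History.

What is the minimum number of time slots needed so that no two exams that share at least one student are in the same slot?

Chemistry, Geology, Music pairwise conflict, so at least 3 time slots are needed.
3 time slots suffice: time slot 1 → {Latin, Physics, Algebra, Geology}; time slot 2 → {Econ, Music, History}; time slot 3 → {Logic, Chemistry, Calculus, Biology}. Every pair that conflicts lands in different time slots.

3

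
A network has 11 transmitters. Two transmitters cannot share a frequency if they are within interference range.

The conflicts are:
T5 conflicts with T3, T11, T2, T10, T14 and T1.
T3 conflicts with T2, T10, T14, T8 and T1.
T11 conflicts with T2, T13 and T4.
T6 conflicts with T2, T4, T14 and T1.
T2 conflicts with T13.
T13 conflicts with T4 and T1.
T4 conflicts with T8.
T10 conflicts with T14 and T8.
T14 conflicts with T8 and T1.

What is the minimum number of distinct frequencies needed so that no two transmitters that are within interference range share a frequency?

T5, T3, T10, T14 are mutually in conflict, so at least 4 frequencies are needed.
4 frequencies suffice: frequency 1 → {T3, T11, T6}; frequency 2 → {T5, T13, T8}; frequency 3 → {T2, T4, T14}; frequency 4 → {T10, T1}. Each listed conflict is separated.

4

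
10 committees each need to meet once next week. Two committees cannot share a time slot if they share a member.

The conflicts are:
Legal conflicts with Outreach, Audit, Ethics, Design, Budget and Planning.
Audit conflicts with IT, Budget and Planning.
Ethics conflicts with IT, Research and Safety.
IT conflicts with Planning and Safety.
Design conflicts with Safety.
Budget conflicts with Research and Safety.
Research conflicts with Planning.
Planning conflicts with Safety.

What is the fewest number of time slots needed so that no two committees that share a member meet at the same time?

3

IT, Planning, Safety are mutually in conflict, so at least 3 time slots are needed.
3 time slots suffice: time slot 1 → {Legal, IT, Research}; time slot 2 → {Outreach, Audit, Safety}; time slot 3 → {Ethics, Design, Budget, Planning}. No two conflicting committees share a time slot.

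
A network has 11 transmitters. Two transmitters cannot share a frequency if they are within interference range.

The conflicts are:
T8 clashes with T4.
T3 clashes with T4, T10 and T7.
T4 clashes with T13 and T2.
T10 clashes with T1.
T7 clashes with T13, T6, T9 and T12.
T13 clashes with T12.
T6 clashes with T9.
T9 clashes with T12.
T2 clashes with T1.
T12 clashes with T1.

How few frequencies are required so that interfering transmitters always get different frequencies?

T7, T13, T12 all conflict with each other, so at least 3 frequencies are needed.
3 frequencies suffice: frequency 1 → {T4, T7, T1}; frequency 2 → {T8, T3, T6, T2, T12}; frequency 3 → {T10, T13, T9}. Each listed conflict is separated.

3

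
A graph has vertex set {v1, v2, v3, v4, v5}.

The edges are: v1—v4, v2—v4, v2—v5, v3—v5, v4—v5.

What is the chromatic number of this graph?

v2, v4, v5 form a triangle, so at least 3 colors are needed.
3 colors suffice: color 1 → {v1, v5}; color 2 → {v3, v4}; color 3 → {v2}. Each edge has distinct colors on its endpoints.

3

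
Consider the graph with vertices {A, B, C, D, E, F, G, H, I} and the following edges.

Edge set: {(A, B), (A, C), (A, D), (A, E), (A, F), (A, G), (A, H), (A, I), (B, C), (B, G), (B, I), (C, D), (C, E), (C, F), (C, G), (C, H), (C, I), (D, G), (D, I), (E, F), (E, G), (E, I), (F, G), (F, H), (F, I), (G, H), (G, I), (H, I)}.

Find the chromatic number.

A, C, F, G, H, I form a clique, so at least 6 colors are needed.
6 colors suffice: color 1 → {I}; color 2 → {C}; color 3 → {A}; color 4 → {G}; color 5 → {B, D, F}; color 6 → {E, H}. Every edge joins two different colors.

6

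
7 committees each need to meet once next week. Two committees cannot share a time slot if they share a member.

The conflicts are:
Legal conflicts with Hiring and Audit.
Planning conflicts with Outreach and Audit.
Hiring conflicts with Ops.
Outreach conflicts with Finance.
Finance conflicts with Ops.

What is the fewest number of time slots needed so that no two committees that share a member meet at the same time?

3

The cycle Ops-Hiring-Legal-Audit-Planning-Outreach-Finance-Ops has odd length 7, so it cannot be 2-colored; at least 3 time slots are needed.
Using 3 time slots: Legal=2, Planning=2, Hiring=1, Outreach=1, Finance=2, Ops=3, Audit=1. Each listed conflict is separated.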